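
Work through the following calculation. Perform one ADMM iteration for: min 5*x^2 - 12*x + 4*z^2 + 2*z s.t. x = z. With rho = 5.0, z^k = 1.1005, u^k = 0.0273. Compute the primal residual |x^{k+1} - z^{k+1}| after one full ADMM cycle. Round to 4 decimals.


ADMM iteration with rho = 5.0, z^k = 1.1005, u^k = 0.0273
Step 1: x-update.
Minimize 5*x^2 - 12*x + (5.0/2)*(x - 1.1005 + 0.0273)^2
FOC: (2*5 + 5.0)*x = 12 + 5.0*(1.1005 - 0.0273)
x^{k+1} = 1.1577
Step 2: z-update.
Minimize 4*z^2 + 2*z + (5.0/2)*(1.1577 - z + 0.0273)^2
FOC: (2*4 + 5.0)*z = -2 + 5.0*(1.1577 + 0.0273)
z^{k+1} = 0.3019
Step 3: u-update.
u^{k+1} = 0.0273 + 1.1577 - 0.3019 = 0.8831
Step 4: Primal residual = |1.1577 - 0.3019| = 0.8558


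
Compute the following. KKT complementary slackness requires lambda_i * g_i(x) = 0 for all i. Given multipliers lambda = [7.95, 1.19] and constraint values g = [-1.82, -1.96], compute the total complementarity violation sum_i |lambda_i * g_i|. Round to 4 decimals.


KKT complementary slackness check:
lambda_1 * g_1 = 7.95 * -1.82 = -14.469
lambda_2 * g_2 = 1.19 * -1.96 = -2.3324
Total violation = 14.469 + 2.3324 = 16.8014


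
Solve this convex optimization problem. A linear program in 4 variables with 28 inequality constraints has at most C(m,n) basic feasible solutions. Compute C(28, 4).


Each vertex corresponds to some choice of n active constraints out of m, so the number of vertices is at most C(m, n) = m! / (n!(m-n)!).
m = 28, n = 4
Numerator: 28 * 27 * 26 * 25
Denominator: 4! = 24
C(28, 4) = 20475


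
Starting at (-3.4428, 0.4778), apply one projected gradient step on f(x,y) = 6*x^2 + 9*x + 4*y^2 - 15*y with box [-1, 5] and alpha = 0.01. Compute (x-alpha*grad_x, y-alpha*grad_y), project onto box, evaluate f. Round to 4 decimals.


Step 1: Compute gradient at (-3.4428, 0.4778).
grad_x = 2*6*-3.4428 + 9 = -32.3136
grad_y = 2*4*0.4778 - 15 = -11.1776
Step 2: Gradient step.
x_raw = -3.4428 - 0.01*-32.3136 = -3.1197
y_raw = 0.4778 - 0.01*-11.1776 = 0.5896
Step 3: Project onto [-1, 5].
x_proj = clip(-3.1197) = -1.0
y_proj = clip(0.5896) = 0.5896
Step 4: Evaluate f.
f(-1.0, 0.5896) = -10.4532


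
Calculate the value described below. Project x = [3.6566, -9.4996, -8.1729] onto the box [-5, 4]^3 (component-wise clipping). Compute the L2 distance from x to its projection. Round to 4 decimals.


Project each component onto [-5, 4].
clip(3.6566) = 3.6566, clip(-9.4996) = -5.0, clip(-8.1729) = -5.0
Projection = [3.6566, -5.0, -5.0]
Squared diffs: [0.0, 20.2464, 10.0673]
Distance = sqrt(30.3137) = 5.5058


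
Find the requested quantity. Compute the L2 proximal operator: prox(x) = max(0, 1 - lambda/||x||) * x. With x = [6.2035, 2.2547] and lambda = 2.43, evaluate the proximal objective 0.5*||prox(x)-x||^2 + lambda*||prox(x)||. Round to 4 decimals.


Step 1: Compute ||x||.
||x|| = 6.6005
Step 2: Compute scaling factor.
scale = max(0, 1 - 2.43/6.6005) = 0.6318
Step 3: prox(x) = [3.9197, 1.4246]
||prox(x)|| = 4.1705
Step 4: Proximal objective.
0.5*||prox-x||^2 = 2.9525
lambda*||prox|| = 10.1343
Total = 13.0869


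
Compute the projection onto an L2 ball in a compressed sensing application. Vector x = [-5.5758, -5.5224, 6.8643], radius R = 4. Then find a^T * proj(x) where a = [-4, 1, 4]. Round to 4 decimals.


Step 1: Compute ||x|| (intermediates to 6 decimals).
||x|| = sqrt((-5.5758)^2 + (-5.5224)^2 + 6.8643^2) = 10.426172
Step 2: Project.
Since ||x|| > R, scale = R/||x|| = 4/10.426172 = 0.38365, proj(x) = scale * x
proj(x) = [-2.139156, -2.118669, 2.633489]
Step 3: Dot product.
a^T * proj(x) = -4*(-2.139156) + 1*(-2.118669) + 4*2.633489 = 16.9719


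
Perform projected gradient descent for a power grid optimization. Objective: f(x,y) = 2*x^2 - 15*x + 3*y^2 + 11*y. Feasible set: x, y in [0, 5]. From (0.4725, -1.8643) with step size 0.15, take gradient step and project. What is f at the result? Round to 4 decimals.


Step 1: Compute gradient at (0.4725, -1.8643).
grad_x = 2*2*0.4725 - 15 = -13.11
grad_y = 2*3*-1.8643 + 11 = -0.1858
Step 2: Gradient step.
x_raw = 0.4725 - 0.15*-13.11 = 2.439
y_raw = -1.8643 - 0.15*-0.1858 = -1.8364
Step 3: Project onto [0, 5].
x_proj = clip(2.439) = 2.439
y_proj = clip(-1.8364) = 0.0
Step 4: Evaluate f.
f(2.439, 0.0) = -24.6876


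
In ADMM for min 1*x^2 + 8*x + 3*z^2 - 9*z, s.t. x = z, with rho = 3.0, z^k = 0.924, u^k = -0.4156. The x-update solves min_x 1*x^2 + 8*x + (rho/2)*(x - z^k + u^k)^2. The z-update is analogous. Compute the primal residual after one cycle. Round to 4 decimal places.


ADMM iteration with rho = 3.0, z^k = 0.924, u^k = -0.4156
Step 1: x-update.
Minimize 1*x^2 + 8*x + (3.0/2)*(x - 0.924 - 0.4156)^2
FOC: (2*1 + 3.0)*x = -8 + 3.0*(0.924 + 0.4156)
x^{k+1} = -0.7962
Step 2: z-update.
Minimize 3*z^2 - 9*z + (3.0/2)*(-0.7962 - z - 0.4156)^2
FOC: (2*3 + 3.0)*z = 9 + 3.0*(-0.7962 - 0.4156)
z^{k+1} = 0.5961
Step 3: u-update.
u^{k+1} = -0.4156 - 0.7962 - 0.5961 = -1.8079
Step 4: Primal residual = |-0.7962 - 0.5961| = 1.3923


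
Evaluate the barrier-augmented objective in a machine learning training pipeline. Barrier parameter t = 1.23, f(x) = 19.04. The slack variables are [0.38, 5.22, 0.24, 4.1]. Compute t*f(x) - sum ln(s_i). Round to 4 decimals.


Step 1: Compute log-barrier.
ln values: [-0.9676, 1.6525, -1.4271, 1.411]
phi = -(-0.9676 + 1.6525 - 1.4271 + 1.411) = -0.6688
Step 2: Compute augmented objective.
t*f(x) = 1.23*19.04 = 23.4192
Total = 23.4192 - 0.6688 = 22.7504


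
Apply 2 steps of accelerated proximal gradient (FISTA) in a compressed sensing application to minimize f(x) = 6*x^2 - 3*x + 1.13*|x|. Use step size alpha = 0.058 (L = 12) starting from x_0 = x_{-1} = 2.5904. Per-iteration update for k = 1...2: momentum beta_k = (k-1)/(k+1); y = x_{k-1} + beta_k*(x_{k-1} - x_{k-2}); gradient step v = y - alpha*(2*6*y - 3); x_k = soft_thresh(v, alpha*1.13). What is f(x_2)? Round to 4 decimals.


FISTA on f(x) = 6*x^2 - 3*x + 1.13*|x|
L = 12, alpha = 0.058
Iteration 1: beta = 0.0, y = 2.5904 + 0.0*(2.5904 - 2.5904) = 2.5904
  grad(y) = 28.0848, v = y - alpha*grad = 0.9615
  prox(v) = soft_thresh(0.9615, 0.0655) = 0.8959
Iteration 2: beta = 0.3333, y = 0.8959 + 0.3333*(0.8959 - 2.5904) = 0.3311
  grad(y) = 0.9735, v = y - alpha*grad = 0.2747
  prox(v) = soft_thresh(0.2747, 0.0655) = 0.2091
f(x_2) = 6*0.2091^2 - 3*0.2091 + 1.13*|0.2091| = -0.1287


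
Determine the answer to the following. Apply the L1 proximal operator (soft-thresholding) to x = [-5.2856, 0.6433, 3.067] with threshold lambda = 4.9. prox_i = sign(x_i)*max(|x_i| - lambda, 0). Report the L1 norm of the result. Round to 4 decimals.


Soft-thresholding with lambda = 4.9:
prox(-5.2856) = sign(-5.2856)*max(|-5.2856| - 4.9, 0) = -0.3856
prox(0.6433) = sign(0.6433)*max(|0.6433| - 4.9, 0) = 0.0
prox(3.067) = sign(3.067)*max(|3.067| - 4.9, 0) = 0.0
prox(x) = [-0.3856, 0.0, 0.0]
||prox(x)||_1 = 0.3856 + 0.0 + 0.0 = 0.3856


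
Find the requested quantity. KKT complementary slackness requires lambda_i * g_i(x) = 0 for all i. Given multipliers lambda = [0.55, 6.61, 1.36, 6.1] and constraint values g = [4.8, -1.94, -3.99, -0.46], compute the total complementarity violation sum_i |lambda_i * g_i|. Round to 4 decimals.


KKT complementary slackness check:
lambda_1 * g_1 = 0.55 * 4.8 = 2.64
lambda_2 * g_2 = 6.61 * -1.94 = -12.8234
lambda_3 * g_3 = 1.36 * -3.99 = -5.4264
lambda_4 * g_4 = 6.1 * -0.46 = -2.806
Total violation = 2.64 + 12.8234 + 5.4264 + 2.806 = 23.6958


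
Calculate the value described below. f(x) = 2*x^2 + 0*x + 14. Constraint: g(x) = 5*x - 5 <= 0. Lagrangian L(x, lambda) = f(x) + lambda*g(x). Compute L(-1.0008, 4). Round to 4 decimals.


Step 1: Evaluate f(x).
f(-1.0008) = 2*(-1.0008)^2 + 0*(-1.0008) + 14 = 16.0032
Step 2: Evaluate g(x).
g(-1.0008) = 5*-1.0008 - 5 = -10.004
Step 3: Compute Lagrangian.
L = 16.0032 + 4*-10.004 = -24.0128


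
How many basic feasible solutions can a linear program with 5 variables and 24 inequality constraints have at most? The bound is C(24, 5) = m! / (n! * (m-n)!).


Each vertex corresponds to some choice of n active constraints out of m, so the number of vertices is at most C(m, n) = m! / (n!(m-n)!).
m = 24, n = 5
Numerator: 24 * 23 * 22 * 21 * 20
Denominator: 5! = 120
C(24, 5) = 42504


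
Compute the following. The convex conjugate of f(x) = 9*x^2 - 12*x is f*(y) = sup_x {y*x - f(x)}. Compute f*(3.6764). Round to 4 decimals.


f*(y) = sup_x {y*x - a*x^2 - b*x} = sup_x {(y-b)*x - a*x^2}
FOC: (y - b) - 2a*x = 0 => x* = (y - b)/(2a)
x* = (3.6764 + 12)/(2*9) = 0.8709
f*(3.6764) = (y-b)^2/(4a) = (3.6764 + 12)^2/(4*9)
= 245.7495/36 = 6.8264


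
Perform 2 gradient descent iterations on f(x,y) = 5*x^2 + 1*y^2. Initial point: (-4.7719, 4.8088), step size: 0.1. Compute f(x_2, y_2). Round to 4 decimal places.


Gradient descent on f(x,y) = 5*x^2 + 1*y^2.
Starting point: (-4.7719, 4.8088), alpha = 0.1
Step 1: grad_x = 2*5*-4.7719 = -47.719, grad_y = 2*1*4.8088 = 9.6176
  x_1 = -4.7719 - 0.1*-47.719 = 0.0
  y_1 = 4.8088 - 0.1*9.6176 = 3.847
Step 2: grad_x = 2*5*0.0 = 0.0, grad_y = 2*1*3.847 = 7.6941
  x_2 = 0.0 - 0.1*0.0 = 0.0
  y_2 = 3.847 - 0.1*7.6941 = 3.0776
f(0.0, 3.0776) = 5*0.0^2 + 1*3.0776^2 = 9.4718


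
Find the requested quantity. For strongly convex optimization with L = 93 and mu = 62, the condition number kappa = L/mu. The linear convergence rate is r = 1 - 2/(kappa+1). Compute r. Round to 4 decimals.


Step 1: Compute the condition number.
kappa = L/mu = 93/62 = 1.5
Step 2: Compute the convergence rate.
r = 1 - 2/(kappa + 1) = 1 - 2*mu/(L + mu) = (L - mu)/(L + mu) = 31/155 = 0.2


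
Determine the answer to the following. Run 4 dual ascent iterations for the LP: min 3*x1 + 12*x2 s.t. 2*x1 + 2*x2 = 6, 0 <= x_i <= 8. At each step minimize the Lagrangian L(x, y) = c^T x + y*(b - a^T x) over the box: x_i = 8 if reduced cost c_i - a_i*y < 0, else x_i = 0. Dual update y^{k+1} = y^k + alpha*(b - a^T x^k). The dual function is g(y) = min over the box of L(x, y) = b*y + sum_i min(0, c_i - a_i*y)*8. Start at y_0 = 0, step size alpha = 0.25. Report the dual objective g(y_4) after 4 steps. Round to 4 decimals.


Dual ascent for LP: min 3*x1 + 12*x2, 2*x1 + 2*x2 = 6, 0 <= x_i <= 8
Step 1: y^k = 0.0, reduced costs: (3.0, 12.0)
  x^k = (0.0, 0.0), subgradient = b - a^T x = 6.0
  y^{k+1} = 0.0 + 0.25*6.0 = 1.5
Step 2: y^k = 1.5, reduced costs: (0.0, 9.0)
  x^k = (0.0, 0.0), subgradient = b - a^T x = 6.0
  y^{k+1} = 1.5 + 0.25*6.0 = 3.0
Step 3: y^k = 3.0, reduced costs: (-3.0, 6.0)
  x^k = (8.0, 0.0), subgradient = b - a^T x = -10.0
  y^{k+1} = 3.0 + 0.25*-10.0 = 0.5
Step 4: y^k = 0.5, reduced costs: (2.0, 11.0)
  x^k = (0.0, 0.0), subgradient = b - a^T x = 6.0
  y^{k+1} = 0.5 + 0.25*6.0 = 2.0
Dual objective at y_4 = 2.0: reduced costs (-1.0, 8.0), box minimizer x = (8.0, 0.0)
g(y_4) = b*y + (c1 - a1*y)*x1 + (c2 - a2*y)*x2 = 6*2.0 + (-1.0)*8.0 + 8.0*0.0 = 12.0 - 8.0 + 0.0 = 4.0


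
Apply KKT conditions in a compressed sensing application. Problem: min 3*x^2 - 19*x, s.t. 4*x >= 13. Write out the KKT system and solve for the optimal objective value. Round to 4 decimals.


Step 1: Try lambda = 0 (constraint inactive).
x_unc = 19/(2*3) = 3.1667
Check: 4*3.1667 = 12.6668 < 13 -- violated!
Step 2: Constraint must be active: 4*x = 13
x* = 13/4 = 3.25
lambda = (2*3*3.25 - 19)/4 = 0.125
Step 3: Compute optimal value.
f(x*) = 3*3.25^2 - 19*3.25 = -30.0625


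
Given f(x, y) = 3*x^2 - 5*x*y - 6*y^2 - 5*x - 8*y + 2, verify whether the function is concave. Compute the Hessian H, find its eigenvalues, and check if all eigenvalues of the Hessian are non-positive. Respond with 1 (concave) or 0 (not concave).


The Hessian of f(x,y) = 3*x^2 - 5*x*y - 6*y^2 - 5*x - 8*y + 2 is:
H = [[6, -5], [-5, -12]]
Trace = 6 - 12 = -6
Determinant = 6*-12 - (-5)^2 = -97
Discriminant = (-6)^2 - 4*-97 = 424.0
Eigenvalues: lambda_1 = -13.2956, lambda_2 = 7.2956
The function is not concave.

0


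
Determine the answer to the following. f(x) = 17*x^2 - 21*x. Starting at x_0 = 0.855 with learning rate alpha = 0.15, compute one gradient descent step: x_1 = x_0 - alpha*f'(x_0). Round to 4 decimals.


We compute the gradient at x_0 and apply the update.
f'(x) = 34*x - 21
f'(0.855) = 34*0.855 - 21 = 8.07
x_1 = 0.855 - 0.15*8.07 = -0.3555


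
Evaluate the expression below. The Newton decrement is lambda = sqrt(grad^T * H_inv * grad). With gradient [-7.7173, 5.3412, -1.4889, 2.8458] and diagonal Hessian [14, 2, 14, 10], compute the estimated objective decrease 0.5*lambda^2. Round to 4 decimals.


Step 1: H is diagonal, so H^(-1) * g = [-0.5512, 2.6706, -0.1064, 0.2846].
Step 2: g^T H^(-1) g = sum_i g_i^2 / H_ii
  = (-7.7173)^2/14 + (5.3412)^2/2 + (-1.4889)^2/14 + (2.8458)^2/10
  = 4.2541 + 14.2642 + 0.1583 + 0.8099 = 19.4865
Step 3: Objective decrease = 0.5 * g^T H^(-1) g = 9.7432


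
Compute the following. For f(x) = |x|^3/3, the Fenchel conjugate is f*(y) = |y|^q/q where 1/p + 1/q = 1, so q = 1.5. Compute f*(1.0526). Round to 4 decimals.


The conjugate exponent q satisfies 1/p + 1/q = 1.
p = 3, so q = 3/(3 - 1) = 1.5
|y|^q = 1.0526^1.5 = 1.0799
f*(1.0526) = 1.0799 / 1.5 = 0.72


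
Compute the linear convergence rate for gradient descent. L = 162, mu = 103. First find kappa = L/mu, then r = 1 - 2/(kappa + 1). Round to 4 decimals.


Step 1: Compute the condition number.
kappa = L/mu = 162/103 = 1.5728
Step 2: Compute the convergence rate.
r = 1 - 2/(kappa + 1) = 1 - 2*mu/(L + mu) = (L - mu)/(L + mu) = 59/265 = 0.2226


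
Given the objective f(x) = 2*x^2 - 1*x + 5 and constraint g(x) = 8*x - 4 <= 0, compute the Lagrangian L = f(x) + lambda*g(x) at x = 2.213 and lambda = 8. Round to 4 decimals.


Step 1: Evaluate f(x).
f(2.213) = 2*2.213^2 - 1*2.213 + 5 = 12.5817
Step 2: Evaluate g(x).
g(2.213) = 8*2.213 - 4 = 13.704
Step 3: Compute Lagrangian.
L = 12.5817 + 8*13.704 = 122.2137


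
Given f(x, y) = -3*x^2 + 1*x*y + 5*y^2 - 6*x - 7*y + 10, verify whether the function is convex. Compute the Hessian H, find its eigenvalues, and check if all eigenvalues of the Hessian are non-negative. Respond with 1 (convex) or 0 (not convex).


The Hessian of f(x,y) = -3*x^2 + 1*x*y + 5*y^2 - 6*x - 7*y + 10 is:
H = [[-6, 1], [1, 10]]
Trace = -6 + 10 = 4
Determinant = -6*10 - (1)^2 = -61
Discriminant = (4)^2 - 4*-61 = 260.0
Eigenvalues: lambda_1 = -6.0623, lambda_2 = 10.0623
The function is not convex.

0


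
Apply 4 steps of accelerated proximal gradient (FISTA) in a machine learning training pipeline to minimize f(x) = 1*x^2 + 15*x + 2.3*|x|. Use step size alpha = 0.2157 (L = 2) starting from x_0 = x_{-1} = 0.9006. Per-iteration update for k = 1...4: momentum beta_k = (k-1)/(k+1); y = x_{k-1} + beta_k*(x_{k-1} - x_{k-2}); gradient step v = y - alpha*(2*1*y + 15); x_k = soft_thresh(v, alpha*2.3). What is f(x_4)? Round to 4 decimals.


FISTA on f(x) = 1*x^2 + 15*x + 2.3*|x|
L = 2, alpha = 0.2157
Iteration 1: beta = 0.0, y = 0.9006 + 0.0*(0.9006 - 0.9006) = 0.9006
  grad(y) = 16.8012, v = y - alpha*grad = -2.7234
  prox(v) = soft_thresh(-2.7234, 0.4961) = -2.2273
Iteration 2: beta = 0.3333, y = -2.2273 + 0.3333*(-2.2273 - 0.9006) = -3.2699
  grad(y) = 8.4601, v = y - alpha*grad = -5.0948
  prox(v) = soft_thresh(-5.0948, 0.4961) = -4.5987
Iteration 3: beta = 0.5, y = -4.5987 + 0.5*(-4.5987 + 2.2273) = -5.7844
  grad(y) = 3.4313, v = y - alpha*grad = -6.5245
  prox(v) = soft_thresh(-6.5245, 0.4961) = -6.0284
Iteration 4: beta = 0.6, y = -6.0284 + 0.6*(-6.0284 + 4.5987) = -6.8862
  grad(y) = 1.2276, v = y - alpha*grad = -7.151
  prox(v) = soft_thresh(-7.151, 0.4961) = -6.6549
f(x_4) = 1*(-6.6549)^2 + 15*(-6.6549) + 2.3*|-6.6549| = -40.2295


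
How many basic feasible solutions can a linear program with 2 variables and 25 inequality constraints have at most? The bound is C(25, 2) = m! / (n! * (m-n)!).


Each vertex corresponds to some choice of n active constraints out of m, so the number of vertices is at most C(m, n) = m! / (n!(m-n)!).
m = 25, n = 2
Numerator: 25 * 24
Denominator: 2! = 2
C(25, 2) = 300


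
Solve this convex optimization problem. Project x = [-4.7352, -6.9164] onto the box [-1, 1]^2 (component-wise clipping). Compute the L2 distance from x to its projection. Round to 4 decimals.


Project each component onto [-1, 1].
clip(-4.7352) = -1.0, clip(-6.9164) = -1.0
Projection = [-1.0, -1.0]
Squared diffs: [13.9517, 35.0038]
Distance = sqrt(48.9555) = 6.9968


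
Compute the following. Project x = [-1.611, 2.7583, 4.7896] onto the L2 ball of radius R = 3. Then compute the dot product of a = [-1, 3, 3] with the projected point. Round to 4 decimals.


Step 1: Compute ||x|| (intermediates to 6 decimals).
||x|| = sqrt((-1.611)^2 + 2.7583^2 + 4.7896^2) = 5.757066
Step 2: Project.
Since ||x|| > R, scale = R/||x|| = 3/5.757066 = 0.521099, proj(x) = scale * x
proj(x) = [-0.83949, 1.437347, 2.495856]
Step 3: Dot product.
a^T * proj(x) = -1*(-0.83949) + 3*1.437347 + 3*2.495856 = 12.6391


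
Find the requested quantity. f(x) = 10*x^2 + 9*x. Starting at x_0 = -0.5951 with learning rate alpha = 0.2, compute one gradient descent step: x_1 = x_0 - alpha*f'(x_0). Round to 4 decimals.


We compute the gradient at x_0 and apply the update.
f'(x) = 20*x + 9
f'(-0.5951) = 20*-0.5951 + 9 = -2.902
x_1 = -0.5951 - 0.2*-2.902 = -0.0147


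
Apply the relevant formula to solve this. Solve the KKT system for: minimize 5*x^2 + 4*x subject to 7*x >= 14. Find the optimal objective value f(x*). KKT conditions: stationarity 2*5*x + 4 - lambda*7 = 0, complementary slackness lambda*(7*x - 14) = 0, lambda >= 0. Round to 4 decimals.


Step 1: Try lambda = 0 (constraint inactive).
x_unc = -4/(2*5) = -0.4
Check: 7*-0.4 = -2.8 < 14 -- violated!
Step 2: Constraint must be active: 7*x = 14
x* = 14/7 = 2.0
lambda = (2*5*2.0 + 4)/7 = 3.4286
Step 3: Compute optimal value.
f(x*) = 5*2.0^2 + 4*2.0 = 28.0


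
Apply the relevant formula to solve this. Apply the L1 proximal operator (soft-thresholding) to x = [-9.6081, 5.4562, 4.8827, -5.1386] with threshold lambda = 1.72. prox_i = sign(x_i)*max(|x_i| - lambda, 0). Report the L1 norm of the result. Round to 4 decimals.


Soft-thresholding with lambda = 1.72:
prox(-9.6081) = sign(-9.6081)*max(|-9.6081| - 1.72, 0) = -7.8881
prox(5.4562) = sign(5.4562)*max(|5.4562| - 1.72, 0) = 3.7362
prox(4.8827) = sign(4.8827)*max(|4.8827| - 1.72, 0) = 3.1627
prox(-5.1386) = sign(-5.1386)*max(|-5.1386| - 1.72, 0) = -3.4186
prox(x) = [-7.8881, 3.7362, 3.1627, -3.4186]
||prox(x)||_1 = 7.8881 + 3.7362 + 3.1627 + 3.4186 = 18.2056


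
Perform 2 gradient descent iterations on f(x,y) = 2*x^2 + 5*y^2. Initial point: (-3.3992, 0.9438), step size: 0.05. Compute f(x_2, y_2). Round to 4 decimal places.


Gradient descent on f(x,y) = 2*x^2 + 5*y^2.
Starting point: (-3.3992, 0.9438), alpha = 0.05
Step 1: grad_x = 2*2*-3.3992 = -13.5968, grad_y = 2*5*0.9438 = 9.438
  x_1 = -3.3992 - 0.05*-13.5968 = -2.7194
  y_1 = 0.9438 - 0.05*9.438 = 0.4719
Step 2: grad_x = 2*2*-2.7194 = -10.8774, grad_y = 2*5*0.4719 = 4.719
  x_2 = -2.7194 - 0.05*-10.8774 = -2.1755
  y_2 = 0.4719 - 0.05*4.719 = 0.236
f(-2.1755, 0.236) = 2*(-2.1755)^2 + 5*0.236^2 = 9.7439


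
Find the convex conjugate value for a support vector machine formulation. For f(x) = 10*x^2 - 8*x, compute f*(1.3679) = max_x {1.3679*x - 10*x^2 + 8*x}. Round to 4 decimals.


f*(y) = sup_x {y*x - a*x^2 - b*x} = sup_x {(y-b)*x - a*x^2}
FOC: (y - b) - 2a*x = 0 => x* = (y - b)/(2a)
x* = (1.3679 + 8)/(2*10) = 0.4684
f*(1.3679) = (y-b)^2/(4a) = (1.3679 + 8)^2/(4*10)
= 87.7576/40 = 2.1939


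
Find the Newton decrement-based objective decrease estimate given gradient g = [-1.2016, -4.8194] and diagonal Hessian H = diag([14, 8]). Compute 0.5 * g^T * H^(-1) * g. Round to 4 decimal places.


Step 1: H is diagonal, so H^(-1) * g = [-0.0858, -0.6024].
Step 2: g^T H^(-1) g = sum_i g_i^2 / H_ii
  = (-1.2016)^2/14 + (-4.8194)^2/8
  = 0.1031 + 2.9033 = 3.0065
Step 3: Objective decrease = 0.5 * g^T H^(-1) g = 1.5032


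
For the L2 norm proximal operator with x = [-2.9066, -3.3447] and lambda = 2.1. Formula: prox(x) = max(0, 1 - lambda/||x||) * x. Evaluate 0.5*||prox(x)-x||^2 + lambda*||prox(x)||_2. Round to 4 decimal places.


Step 1: Compute ||x||.
||x|| = 4.4312
Step 2: Compute scaling factor.
scale = max(0, 1 - 2.1/4.4312) = 0.5261
Step 3: prox(x) = [-1.5291, -1.7596]
||prox(x)|| = 2.3312
Step 4: Proximal objective.
0.5*||prox-x||^2 = 2.205
lambda*||prox|| = 4.8955
Total = 7.1005


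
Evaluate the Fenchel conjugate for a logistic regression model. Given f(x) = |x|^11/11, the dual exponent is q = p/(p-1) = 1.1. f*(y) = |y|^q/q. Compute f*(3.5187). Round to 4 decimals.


The conjugate exponent q satisfies 1/p + 1/q = 1.
p = 11, so q = 11/(11 - 1) = 1.1
|y|^q = 3.5187^1.1 = 3.9904
f*(3.5187) = 3.9904 / 1.1 = 3.6277


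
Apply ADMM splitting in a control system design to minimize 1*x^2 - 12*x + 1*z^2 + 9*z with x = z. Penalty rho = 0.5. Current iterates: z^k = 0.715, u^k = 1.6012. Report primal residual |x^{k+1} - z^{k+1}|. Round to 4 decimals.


ADMM iteration with rho = 0.5, z^k = 0.715, u^k = 1.6012
Step 1: x-update.
Minimize 1*x^2 - 12*x + (0.5/2)*(x - 0.715 + 1.6012)^2
FOC: (2*1 + 0.5)*x = 12 + 0.5*(0.715 - 1.6012)
x^{k+1} = 4.6228
Step 2: z-update.
Minimize 1*z^2 + 9*z + (0.5/2)*(4.6228 - z + 1.6012)^2
FOC: (2*1 + 0.5)*z = -9 + 0.5*(4.6228 + 1.6012)
z^{k+1} = -2.3552
Step 3: u-update.
u^{k+1} = 1.6012 + 4.6228 + 2.3552 = 8.5792
Step 4: Primal residual = |4.6228 + 2.3552| = 6.978


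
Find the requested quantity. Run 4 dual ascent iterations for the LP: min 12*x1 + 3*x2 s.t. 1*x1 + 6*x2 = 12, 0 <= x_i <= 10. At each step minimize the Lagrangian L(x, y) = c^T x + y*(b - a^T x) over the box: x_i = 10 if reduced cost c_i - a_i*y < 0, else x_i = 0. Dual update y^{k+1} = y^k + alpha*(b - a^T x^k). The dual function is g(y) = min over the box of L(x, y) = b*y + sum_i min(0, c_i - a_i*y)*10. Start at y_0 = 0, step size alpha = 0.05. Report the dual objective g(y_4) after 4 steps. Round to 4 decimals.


Dual ascent for LP: min 12*x1 + 3*x2, 1*x1 + 6*x2 = 12, 0 <= x_i <= 10
Step 1: y^k = 0.0, reduced costs: (12.0, 3.0)
  x^k = (0.0, 0.0), subgradient = b - a^T x = 12.0
  y^{k+1} = 0.0 + 0.05*12.0 = 0.6
Step 2: y^k = 0.6, reduced costs: (11.4, -0.6)
  x^k = (0.0, 10.0), subgradient = b - a^T x = -48.0
  y^{k+1} = 0.6 + 0.05*-48.0 = -1.8
Step 3: y^k = -1.8, reduced costs: (13.8, 13.8)
  x^k = (0.0, 0.0), subgradient = b - a^T x = 12.0
  y^{k+1} = -1.8 + 0.05*12.0 = -1.2
Step 4: y^k = -1.2, reduced costs: (13.2, 10.2)
  x^k = (0.0, 0.0), subgradient = b - a^T x = 12.0
  y^{k+1} = -1.2 + 0.05*12.0 = -0.6
Dual objective at y_4 = -0.6: reduced costs (12.6, 6.6), box minimizer x = (0.0, 0.0)
g(y_4) = b*y + (c1 - a1*y)*x1 + (c2 - a2*y)*x2 = 12*(-0.6) + 12.6*0.0 + 6.6*0.0 = -7.2 + 0.0 + 0.0 = -7.2


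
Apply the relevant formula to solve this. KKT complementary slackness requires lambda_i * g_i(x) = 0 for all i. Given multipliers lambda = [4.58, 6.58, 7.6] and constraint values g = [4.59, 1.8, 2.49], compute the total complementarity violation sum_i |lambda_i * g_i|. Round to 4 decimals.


KKT complementary slackness check:
lambda_1 * g_1 = 4.58 * 4.59 = 21.0222
lambda_2 * g_2 = 6.58 * 1.8 = 11.844
lambda_3 * g_3 = 7.6 * 2.49 = 18.924
Total violation = 21.0222 + 11.844 + 18.924 = 51.7902


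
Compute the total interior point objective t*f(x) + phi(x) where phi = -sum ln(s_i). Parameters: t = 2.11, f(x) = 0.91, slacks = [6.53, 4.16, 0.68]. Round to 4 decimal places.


Step 1: Compute log-barrier.
ln values: [1.8764, 1.4255, -0.3857]
phi = -(1.8764 + 1.4255 - 0.3857) = -2.9163
Step 2: Compute augmented objective.
t*f(x) = 2.11*0.91 = 1.9201
Total = 1.9201 - 2.9163 = -0.9962


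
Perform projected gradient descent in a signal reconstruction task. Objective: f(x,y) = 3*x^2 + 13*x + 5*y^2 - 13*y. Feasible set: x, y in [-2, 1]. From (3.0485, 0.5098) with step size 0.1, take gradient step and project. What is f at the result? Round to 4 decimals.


Step 1: Compute gradient at (3.0485, 0.5098).
grad_x = 2*3*3.0485 + 13 = 31.291
grad_y = 2*5*0.5098 - 13 = -7.902
Step 2: Gradient step.
x_raw = 3.0485 - 0.1*31.291 = -0.0806
y_raw = 0.5098 - 0.1*-7.902 = 1.3
Step 3: Project onto [-2, 1].
x_proj = clip(-0.0806) = -0.0806
y_proj = clip(1.3) = 1.0
Step 4: Evaluate f.
f(-0.0806, 1.0) = -9.0283


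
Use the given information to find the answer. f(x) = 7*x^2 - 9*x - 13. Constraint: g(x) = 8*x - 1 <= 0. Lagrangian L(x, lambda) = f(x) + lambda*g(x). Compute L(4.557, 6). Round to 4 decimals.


Step 1: Evaluate f(x).
f(4.557) = 7*4.557^2 - 9*4.557 - 13 = 91.3507
Step 2: Evaluate g(x).
g(4.557) = 8*4.557 - 1 = 35.456
Step 3: Compute Lagrangian.
L = 91.3507 + 6*35.456 = 304.0867


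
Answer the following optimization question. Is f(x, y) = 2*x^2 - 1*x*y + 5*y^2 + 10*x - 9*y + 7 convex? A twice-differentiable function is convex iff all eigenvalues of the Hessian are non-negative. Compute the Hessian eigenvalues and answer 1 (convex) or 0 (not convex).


The Hessian of f(x,y) = 2*x^2 - 1*x*y + 5*y^2 + 10*x - 9*y + 7 is:
H = [[4, -1], [-1, 10]]
Trace = 4 + 10 = 14
Determinant = 4*10 - (-1)^2 = 39
Discriminant = (14)^2 - 4*39 = 40.0
Eigenvalues: lambda_1 = 3.8377, lambda_2 = 10.1623
The function is convex.

1


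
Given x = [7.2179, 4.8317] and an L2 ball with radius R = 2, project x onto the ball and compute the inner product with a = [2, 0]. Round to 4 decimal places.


Step 1: Compute ||x|| (intermediates to 6 decimals).
||x|| = sqrt(7.2179^2 + 4.8317^2) = 8.685816
Step 2: Project.
Since ||x|| > R, scale = R/||x|| = 2/8.685816 = 0.23026, proj(x) = scale * x
proj(x) = [1.661994, 1.112547]
Step 3: Dot product.
a^T * proj(x) = 2*1.661994 + 0*1.112547 = 3.324


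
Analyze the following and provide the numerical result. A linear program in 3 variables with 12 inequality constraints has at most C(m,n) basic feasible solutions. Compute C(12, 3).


Each vertex corresponds to some choice of n active constraints out of m, so the number of vertices is at most C(m, n) = m! / (n!(m-n)!).
m = 12, n = 3
Numerator: 12 * 11 * 10
Denominator: 3! = 6
C(12, 3) = 220


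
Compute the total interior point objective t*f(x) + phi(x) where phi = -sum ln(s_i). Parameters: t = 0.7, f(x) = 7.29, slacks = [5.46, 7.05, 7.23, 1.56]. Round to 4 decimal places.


Step 1: Compute log-barrier.
ln values: [1.6974, 1.953, 1.9782, 0.4447]
phi = -(1.6974 + 1.953 + 1.9782 + 0.4447) = -6.0734
Step 2: Compute augmented objective.
t*f(x) = 0.7*7.29 = 5.103
Total = 5.103 - 6.0734 = -0.9704


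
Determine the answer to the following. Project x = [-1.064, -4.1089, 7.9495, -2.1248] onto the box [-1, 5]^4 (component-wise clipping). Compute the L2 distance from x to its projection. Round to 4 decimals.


Project each component onto [-1, 5].
clip(-1.064) = -1.0, clip(-4.1089) = -1.0, clip(7.9495) = 5.0, clip(-2.1248) = -1.0
Projection = [-1.0, -1.0, 5.0, -1.0]
Squared diffs: [0.0041, 9.6653, 8.6996, 1.2652]
Distance = sqrt(19.6342) = 4.431


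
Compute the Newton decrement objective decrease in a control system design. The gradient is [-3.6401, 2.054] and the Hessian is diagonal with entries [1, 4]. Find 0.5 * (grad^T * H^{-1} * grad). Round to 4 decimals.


Step 1: H is diagonal, so H^(-1) * g = [-3.6401, 0.5135].
Step 2: g^T H^(-1) g = sum_i g_i^2 / H_ii
  = (-3.6401)^2/1 + (2.054)^2/4
  = 13.2503 + 1.0547 = 14.3051
Step 3: Objective decrease = 0.5 * g^T H^(-1) g = 7.1525


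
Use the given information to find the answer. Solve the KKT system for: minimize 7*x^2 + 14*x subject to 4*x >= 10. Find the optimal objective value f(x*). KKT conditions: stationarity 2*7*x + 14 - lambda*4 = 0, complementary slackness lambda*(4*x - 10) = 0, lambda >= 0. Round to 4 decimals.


Step 1: Try lambda = 0 (constraint inactive).
x_unc = -14/(2*7) = -1.0
Check: 4*-1.0 = -4.0 < 10 -- violated!
Step 2: Constraint must be active: 4*x = 10
x* = 10/4 = 2.5
lambda = (2*7*2.5 + 14)/4 = 12.25
Step 3: Compute optimal value.
f(x*) = 7*2.5^2 + 14*2.5 = 78.75


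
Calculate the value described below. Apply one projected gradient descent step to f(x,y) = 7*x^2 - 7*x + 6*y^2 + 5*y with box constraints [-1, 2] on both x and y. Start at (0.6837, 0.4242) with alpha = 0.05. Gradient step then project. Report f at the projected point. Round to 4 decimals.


Step 1: Compute gradient at (0.6837, 0.4242).
grad_x = 2*7*0.6837 - 7 = 2.5718
grad_y = 2*6*0.4242 + 5 = 10.0904
Step 2: Gradient step.
x_raw = 0.6837 - 0.05*2.5718 = 0.5551
y_raw = 0.4242 - 0.05*10.0904 = -0.0803
Step 3: Project onto [-1, 2].
x_proj = clip(0.5551) = 0.5551
y_proj = clip(-0.0803) = -0.0803
Step 4: Evaluate f.
f(0.5551, -0.0803) = -2.0916


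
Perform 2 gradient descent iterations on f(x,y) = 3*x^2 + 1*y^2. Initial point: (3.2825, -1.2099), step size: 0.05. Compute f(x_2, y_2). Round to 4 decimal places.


Gradient descent on f(x,y) = 3*x^2 + 1*y^2.
Starting point: (3.2825, -1.2099), alpha = 0.05
Step 1: grad_x = 2*3*3.2825 = 19.695, grad_y = 2*1*-1.2099 = -2.4198
  x_1 = 3.2825 - 0.05*19.695 = 2.2978
  y_1 = -1.2099 - 0.05*-2.4198 = -1.0889
Step 2: grad_x = 2*3*2.2978 = 13.7865, grad_y = 2*1*-1.0889 = -2.1778
  x_2 = 2.2978 - 0.05*13.7865 = 1.6084
  y_2 = -1.0889 - 0.05*-2.1778 = -0.98
f(1.6084, -0.98) = 3*1.6084^2 + 1*(-0.98)^2 = 8.7215


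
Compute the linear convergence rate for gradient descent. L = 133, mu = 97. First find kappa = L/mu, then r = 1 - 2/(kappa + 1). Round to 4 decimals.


Step 1: Compute the condition number.
kappa = L/mu = 133/97 = 1.3711
Step 2: Compute the convergence rate.
r = 1 - 2/(kappa + 1) = 1 - 2*mu/(L + mu) = (L - mu)/(L + mu) = 36/230 = 0.1565


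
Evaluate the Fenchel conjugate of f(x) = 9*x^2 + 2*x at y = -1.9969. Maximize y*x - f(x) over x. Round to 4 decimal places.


f*(y) = sup_x {y*x - a*x^2 - b*x} = sup_x {(y-b)*x - a*x^2}
FOC: (y - b) - 2a*x = 0 => x* = (y - b)/(2a)
x* = (-1.9969 - 2)/(2*9) = -0.2221
f*(-1.9969) = (y-b)^2/(4a) = (-1.9969 - 2)^2/(4*9)
= 15.9752/36 = 0.4438


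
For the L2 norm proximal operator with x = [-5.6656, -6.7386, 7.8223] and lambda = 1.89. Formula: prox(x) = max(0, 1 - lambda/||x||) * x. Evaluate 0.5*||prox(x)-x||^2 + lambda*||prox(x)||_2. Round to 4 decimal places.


Step 1: Compute ||x||.
||x|| = 11.7769
Step 2: Compute scaling factor.
scale = max(0, 1 - 1.89/11.7769) = 0.8395
Step 3: prox(x) = [-4.7564, -5.6572, 6.567]
||prox(x)|| = 9.8869
Step 4: Proximal objective.
0.5*||prox-x||^2 = 1.7861
lambda*||prox|| = 18.6862
Total = 20.4724


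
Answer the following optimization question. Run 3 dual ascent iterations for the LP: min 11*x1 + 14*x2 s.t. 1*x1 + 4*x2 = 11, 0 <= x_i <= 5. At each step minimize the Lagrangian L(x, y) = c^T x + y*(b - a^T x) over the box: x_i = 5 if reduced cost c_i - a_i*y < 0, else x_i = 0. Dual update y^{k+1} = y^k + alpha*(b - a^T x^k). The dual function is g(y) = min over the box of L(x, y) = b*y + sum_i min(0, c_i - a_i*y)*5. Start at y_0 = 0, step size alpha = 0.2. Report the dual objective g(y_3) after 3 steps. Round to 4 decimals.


Dual ascent for LP: min 11*x1 + 14*x2, 1*x1 + 4*x2 = 11, 0 <= x_i <= 5
Step 1: y^k = 0.0, reduced costs: (11.0, 14.0)
  x^k = (0.0, 0.0), subgradient = b - a^T x = 11.0
  y^{k+1} = 0.0 + 0.2*11.0 = 2.2
Step 2: y^k = 2.2, reduced costs: (8.8, 5.2)
  x^k = (0.0, 0.0), subgradient = b - a^T x = 11.0
  y^{k+1} = 2.2 + 0.2*11.0 = 4.4
Step 3: y^k = 4.4, reduced costs: (6.6, -3.6)
  x^k = (0.0, 5.0), subgradient = b - a^T x = -9.0
  y^{k+1} = 4.4 + 0.2*-9.0 = 2.6
Dual objective at y_3 = 2.6: reduced costs (8.4, 3.6), box minimizer x = (0.0, 0.0)
g(y_3) = b*y + (c1 - a1*y)*x1 + (c2 - a2*y)*x2 = 11*2.6 + 8.4*0.0 + 3.6*0.0 = 28.6 + 0.0 + 0.0 = 28.6


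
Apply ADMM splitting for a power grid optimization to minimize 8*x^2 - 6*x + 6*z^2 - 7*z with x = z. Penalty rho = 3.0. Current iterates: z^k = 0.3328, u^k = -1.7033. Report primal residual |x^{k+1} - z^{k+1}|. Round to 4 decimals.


ADMM iteration with rho = 3.0, z^k = 0.3328, u^k = -1.7033
Step 1: x-update.
Minimize 8*x^2 - 6*x + (3.0/2)*(x - 0.3328 - 1.7033)^2
FOC: (2*8 + 3.0)*x = 6 + 3.0*(0.3328 + 1.7033)
x^{k+1} = 0.6373
Step 2: z-update.
Minimize 6*z^2 - 7*z + (3.0/2)*(0.6373 - z - 1.7033)^2
FOC: (2*6 + 3.0)*z = 7 + 3.0*(0.6373 - 1.7033)
z^{k+1} = 0.2535
Step 3: u-update.
u^{k+1} = -1.7033 + 0.6373 - 0.2535 = -1.3195
Step 4: Primal residual = |0.6373 - 0.2535| = 0.3838


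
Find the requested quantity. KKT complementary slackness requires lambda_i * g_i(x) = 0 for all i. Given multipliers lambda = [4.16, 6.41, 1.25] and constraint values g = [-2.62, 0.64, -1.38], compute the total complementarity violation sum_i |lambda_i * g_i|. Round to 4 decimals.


KKT complementary slackness check:
lambda_1 * g_1 = 4.16 * -2.62 = -10.8992
lambda_2 * g_2 = 6.41 * 0.64 = 4.1024
lambda_3 * g_3 = 1.25 * -1.38 = -1.725
Total violation = 10.8992 + 4.1024 + 1.725 = 16.7266


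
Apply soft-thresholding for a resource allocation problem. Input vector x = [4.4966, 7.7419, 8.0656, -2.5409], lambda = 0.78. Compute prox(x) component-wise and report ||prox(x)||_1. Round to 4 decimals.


Soft-thresholding with lambda = 0.78:
prox(4.4966) = sign(4.4966)*max(|4.4966| - 0.78, 0) = 3.7166
prox(7.7419) = sign(7.7419)*max(|7.7419| - 0.78, 0) = 6.9619
prox(8.0656) = sign(8.0656)*max(|8.0656| - 0.78, 0) = 7.2856
prox(-2.5409) = sign(-2.5409)*max(|-2.5409| - 0.78, 0) = -1.7609
prox(x) = [3.7166, 6.9619, 7.2856, -1.7609]
||prox(x)||_1 = 3.7166 + 6.9619 + 7.2856 + 1.7609 = 19.725


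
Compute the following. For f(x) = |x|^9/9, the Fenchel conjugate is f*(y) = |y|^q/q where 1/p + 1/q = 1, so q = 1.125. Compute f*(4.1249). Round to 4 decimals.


The conjugate exponent q satisfies 1/p + 1/q = 1.
p = 9, so q = 9/(9 - 1) = 1.125
|y|^q = 4.1249^1.125 = 4.9243
f*(4.1249) = 4.9243 / 1.125 = 4.3771


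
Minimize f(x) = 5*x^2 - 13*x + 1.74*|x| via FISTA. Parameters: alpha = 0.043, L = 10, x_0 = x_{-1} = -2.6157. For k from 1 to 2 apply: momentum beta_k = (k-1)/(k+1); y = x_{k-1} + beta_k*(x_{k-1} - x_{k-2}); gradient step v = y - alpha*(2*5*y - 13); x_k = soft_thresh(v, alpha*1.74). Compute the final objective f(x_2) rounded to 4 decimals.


FISTA on f(x) = 5*x^2 - 13*x + 1.74*|x|
L = 10, alpha = 0.043
Iteration 1: beta = 0.0, y = -2.6157 + 0.0*(-2.6157 + 2.6157) = -2.6157
  grad(y) = -39.157, v = y - alpha*grad = -0.9319
  prox(v) = soft_thresh(-0.9319, 0.0748) = -0.8571
Iteration 2: beta = 0.3333, y = -0.8571 + 0.3333*(-0.8571 + 2.6157) = -0.2709
  grad(y) = -15.7094, v = y - alpha*grad = 0.4046
  prox(v) = soft_thresh(0.4046, 0.0748) = 0.3297
f(x_2) = 5*0.3297^2 - 13*0.3297 + 1.74*|0.3297| = -3.1693


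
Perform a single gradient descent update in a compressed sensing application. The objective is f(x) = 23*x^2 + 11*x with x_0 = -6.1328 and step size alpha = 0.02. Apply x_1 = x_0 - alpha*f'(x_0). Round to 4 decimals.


We compute the gradient at x_0 and apply the update.
f'(x) = 46*x + 11
f'(-6.1328) = 46*-6.1328 + 11 = -271.1088
x_1 = -6.1328 - 0.02*-271.1088 = -0.7106


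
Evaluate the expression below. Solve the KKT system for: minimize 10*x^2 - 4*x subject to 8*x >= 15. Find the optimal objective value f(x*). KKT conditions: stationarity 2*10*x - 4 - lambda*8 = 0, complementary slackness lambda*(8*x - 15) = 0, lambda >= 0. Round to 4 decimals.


Step 1: Try lambda = 0 (constraint inactive).
x_unc = 4/(2*10) = 0.2
Check: 8*0.2 = 1.6 < 15 -- violated!
Step 2: Constraint must be active: 8*x = 15
x* = 15/8 = 1.875
lambda = (2*10*1.875 - 4)/8 = 4.1875
Step 3: Compute optimal value.
f(x*) = 10*1.875^2 - 4*1.875 = 27.6563


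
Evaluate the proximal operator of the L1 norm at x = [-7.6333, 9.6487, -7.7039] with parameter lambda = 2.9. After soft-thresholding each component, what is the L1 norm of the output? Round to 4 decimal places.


Soft-thresholding with lambda = 2.9:
prox(-7.6333) = sign(-7.6333)*max(|-7.6333| - 2.9, 0) = -4.7333
prox(9.6487) = sign(9.6487)*max(|9.6487| - 2.9, 0) = 6.7487
prox(-7.7039) = sign(-7.7039)*max(|-7.7039| - 2.9, 0) = -4.8039
prox(x) = [-4.7333, 6.7487, -4.8039]
||prox(x)||_1 = 4.7333 + 6.7487 + 4.8039 = 16.2859


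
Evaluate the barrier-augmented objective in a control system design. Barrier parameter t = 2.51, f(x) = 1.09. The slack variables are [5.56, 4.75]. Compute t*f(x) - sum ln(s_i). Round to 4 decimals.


Step 1: Compute log-barrier.
ln values: [1.7156, 1.5581]
phi = -(1.7156 + 1.5581) = -3.2737
Step 2: Compute augmented objective.
t*f(x) = 2.51*1.09 = 2.7359
Total = 2.7359 - 3.2737 = -0.5378


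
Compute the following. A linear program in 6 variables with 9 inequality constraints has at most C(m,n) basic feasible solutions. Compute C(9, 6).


Each vertex corresponds to some choice of n active constraints out of m, so the number of vertices is at most C(m, n) = m! / (n!(m-n)!).
m = 9, n = 6
Numerator: 9 * 8 * 7 * 6 * 5 * 4
Denominator: 6! = 720
C(9, 6) = 84


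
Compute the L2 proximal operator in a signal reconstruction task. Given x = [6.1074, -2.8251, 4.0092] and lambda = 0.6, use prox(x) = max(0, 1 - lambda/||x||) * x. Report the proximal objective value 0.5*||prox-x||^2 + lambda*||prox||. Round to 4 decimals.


Step 1: Compute ||x||.
||x|| = 7.833
Step 2: Compute scaling factor.
scale = max(0, 1 - 0.6/7.833) = 0.9234
Step 3: prox(x) = [5.6396, -2.6087, 3.7021]
||prox(x)|| = 7.233
Step 4: Proximal objective.
0.5*||prox-x||^2 = 0.18
lambda*||prox|| = 4.3398
Total = 4.5198


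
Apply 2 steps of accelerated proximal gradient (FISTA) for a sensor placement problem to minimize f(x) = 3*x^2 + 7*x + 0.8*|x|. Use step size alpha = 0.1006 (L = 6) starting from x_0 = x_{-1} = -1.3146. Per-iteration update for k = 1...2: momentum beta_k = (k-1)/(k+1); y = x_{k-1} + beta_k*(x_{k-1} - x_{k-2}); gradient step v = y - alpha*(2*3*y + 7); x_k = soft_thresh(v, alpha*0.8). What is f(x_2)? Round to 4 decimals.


FISTA on f(x) = 3*x^2 + 7*x + 0.8*|x|
L = 6, alpha = 0.1006
Iteration 1: beta = 0.0, y = -1.3146 + 0.0*(-1.3146 + 1.3146) = -1.3146
  grad(y) = -0.8876, v = y - alpha*grad = -1.2253
  prox(v) = soft_thresh(-1.2253, 0.0805) = -1.1448
Iteration 2: beta = 0.3333, y = -1.1448 + 0.3333*(-1.1448 + 1.3146) = -1.0882
  grad(y) = 0.4706, v = y - alpha*grad = -1.1356
  prox(v) = soft_thresh(-1.1356, 0.0805) = -1.0551
f(x_2) = 3*(-1.0551)^2 + 7*(-1.0551) + 0.8*|-1.0551| = -3.2019


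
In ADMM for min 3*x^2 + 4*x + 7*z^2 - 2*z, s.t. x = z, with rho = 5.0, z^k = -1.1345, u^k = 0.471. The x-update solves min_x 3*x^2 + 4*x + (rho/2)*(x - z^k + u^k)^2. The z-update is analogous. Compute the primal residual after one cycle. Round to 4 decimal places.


ADMM iteration with rho = 5.0, z^k = -1.1345, u^k = 0.471
Step 1: x-update.
Minimize 3*x^2 + 4*x + (5.0/2)*(x + 1.1345 + 0.471)^2
FOC: (2*3 + 5.0)*x = -4 + 5.0*(-1.1345 - 0.471)
x^{k+1} = -1.0934
Step 2: z-update.
Minimize 7*z^2 - 2*z + (5.0/2)*(-1.0934 - z + 0.471)^2
FOC: (2*7 + 5.0)*z = 2 + 5.0*(-1.0934 + 0.471)
z^{k+1} = -0.0585
Step 3: u-update.
u^{k+1} = 0.471 - 1.0934 + 0.0585 = -0.5639
Step 4: Primal residual = |-1.0934 + 0.0585| = 1.0349


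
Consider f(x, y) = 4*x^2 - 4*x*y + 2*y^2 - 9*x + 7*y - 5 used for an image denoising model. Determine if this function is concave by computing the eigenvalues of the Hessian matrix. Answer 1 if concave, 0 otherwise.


The Hessian of f(x,y) = 4*x^2 - 4*x*y + 2*y^2 - 9*x + 7*y - 5 is:
H = [[8, -4], [-4, 4]]
Trace = 8 + 4 = 12
Determinant = 8*4 - (-4)^2 = 16
Discriminant = (12)^2 - 4*16 = 80.0
Eigenvalues: lambda_1 = 1.5279, lambda_2 = 10.4721
The function is not concave.

0


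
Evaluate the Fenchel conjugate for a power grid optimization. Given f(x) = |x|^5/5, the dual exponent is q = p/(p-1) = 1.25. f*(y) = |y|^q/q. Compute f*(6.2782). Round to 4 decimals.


The conjugate exponent q satisfies 1/p + 1/q = 1.
p = 5, so q = 5/(5 - 1) = 1.25
|y|^q = 6.2782^1.25 = 9.9379
f*(6.2782) = 9.9379 / 1.25 = 7.9503


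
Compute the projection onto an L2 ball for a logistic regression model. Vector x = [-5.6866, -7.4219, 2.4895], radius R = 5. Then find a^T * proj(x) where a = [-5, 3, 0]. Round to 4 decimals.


Step 1: Compute ||x|| (intermediates to 6 decimals).
||x|| = sqrt((-5.6866)^2 + (-7.4219)^2 + 2.4895^2) = 9.675724
Step 2: Project.
Since ||x|| > R, scale = R/||x|| = 5/9.675724 = 0.516757, proj(x) = scale * x
proj(x) = [-2.93859, -3.835319, 1.286467]
Step 3: Dot product.
a^T * proj(x) = -5*(-2.93859) + 3*(-3.835319) + 0*1.286467 = 3.187
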